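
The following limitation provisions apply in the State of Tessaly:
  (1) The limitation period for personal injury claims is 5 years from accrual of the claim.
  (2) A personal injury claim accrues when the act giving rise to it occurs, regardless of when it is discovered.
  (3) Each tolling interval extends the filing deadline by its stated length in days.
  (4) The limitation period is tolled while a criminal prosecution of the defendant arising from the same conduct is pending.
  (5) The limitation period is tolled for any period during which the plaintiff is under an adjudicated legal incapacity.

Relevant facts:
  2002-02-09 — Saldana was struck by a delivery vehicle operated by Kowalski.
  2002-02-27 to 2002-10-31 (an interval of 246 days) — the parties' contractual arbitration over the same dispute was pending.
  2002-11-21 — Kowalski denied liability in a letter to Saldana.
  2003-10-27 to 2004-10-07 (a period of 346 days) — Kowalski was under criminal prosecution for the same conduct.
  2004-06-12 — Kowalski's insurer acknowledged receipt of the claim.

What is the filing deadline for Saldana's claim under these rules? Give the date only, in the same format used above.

The claim accrued on 2002-02-09, when the wrongful act occurred.
Adding the 5 years base period to 2002-02-09 gives a deadline of 2007-02-09, before any tolling.
The pending criminal prosecution from 2003-10-27 to 2004-10-07 tolled the period for 346 days, extending the deadline to 2008-01-21.
The pending related arbitration from 2002-02-27 to 2002-10-31 does not toll the period, because no stated rule makes a pending arbitration a tolling event.
None of the other events listed affects the running of the period under the stated rules.

2008-01-21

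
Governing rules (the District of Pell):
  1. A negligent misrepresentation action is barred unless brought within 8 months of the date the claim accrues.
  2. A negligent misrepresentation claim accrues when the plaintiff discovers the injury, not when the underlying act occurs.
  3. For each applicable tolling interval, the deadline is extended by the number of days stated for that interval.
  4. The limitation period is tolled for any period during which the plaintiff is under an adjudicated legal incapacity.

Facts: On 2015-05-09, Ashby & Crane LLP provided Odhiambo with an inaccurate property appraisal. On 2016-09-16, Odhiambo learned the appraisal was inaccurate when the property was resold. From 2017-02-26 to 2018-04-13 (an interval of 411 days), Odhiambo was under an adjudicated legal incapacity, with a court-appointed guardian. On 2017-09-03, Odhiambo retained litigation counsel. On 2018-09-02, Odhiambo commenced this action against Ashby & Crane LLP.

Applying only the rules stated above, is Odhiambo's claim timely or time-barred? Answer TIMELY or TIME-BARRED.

TIME-BARRED

Accrual is tied to discovery, so the period began on 2016-09-16 rather than on 2015-05-09 when the act occurred.
The untolled deadline — 8 months after 2016-09-16 — is 2017-05-16.
The period was tolled for 411 days by the plaintiff's legal incapacity (2017-02-26 to 2018-04-13), pushing the deadline to 2018-07-01.
Nothing else in the chronology tolls or restarts the period.
Filing on 2018-09-02 missed the 2018-07-01 deadline — the action is time-barred.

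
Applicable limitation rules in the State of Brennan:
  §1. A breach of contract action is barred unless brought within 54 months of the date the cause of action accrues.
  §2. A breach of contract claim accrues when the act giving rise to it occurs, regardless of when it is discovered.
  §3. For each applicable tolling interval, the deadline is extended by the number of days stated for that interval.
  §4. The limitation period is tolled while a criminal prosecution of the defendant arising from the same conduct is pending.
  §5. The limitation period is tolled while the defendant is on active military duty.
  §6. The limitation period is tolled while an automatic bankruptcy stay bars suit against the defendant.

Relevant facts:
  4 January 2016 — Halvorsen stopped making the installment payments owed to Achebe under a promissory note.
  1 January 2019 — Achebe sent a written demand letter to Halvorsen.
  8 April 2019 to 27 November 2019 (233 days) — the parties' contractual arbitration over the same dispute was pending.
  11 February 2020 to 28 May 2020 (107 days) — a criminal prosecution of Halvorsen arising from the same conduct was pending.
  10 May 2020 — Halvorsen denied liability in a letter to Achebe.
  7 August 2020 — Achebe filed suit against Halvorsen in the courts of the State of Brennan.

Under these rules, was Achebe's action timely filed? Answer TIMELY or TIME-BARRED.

TIMELY

The limitation period began to run on 4 January 2016.
Adding the 54 months base period to 4 January 2016 gives a deadline of 4 July 2020, before any tolling.
The pending criminal prosecution from 11 February 2020 to 28 May 2020 tolled the period for 107 days, extending the deadline to 19 October 2020.
The pending related arbitration from 8 April 2019 to 27 November 2019 does not toll the period, because no stated rule makes a pending arbitration a tolling event.
None of the other events listed affects the running of the period under the stated rules.
The 7 August 2020 filing precedes the 19 October 2020 deadline; the claim is timely.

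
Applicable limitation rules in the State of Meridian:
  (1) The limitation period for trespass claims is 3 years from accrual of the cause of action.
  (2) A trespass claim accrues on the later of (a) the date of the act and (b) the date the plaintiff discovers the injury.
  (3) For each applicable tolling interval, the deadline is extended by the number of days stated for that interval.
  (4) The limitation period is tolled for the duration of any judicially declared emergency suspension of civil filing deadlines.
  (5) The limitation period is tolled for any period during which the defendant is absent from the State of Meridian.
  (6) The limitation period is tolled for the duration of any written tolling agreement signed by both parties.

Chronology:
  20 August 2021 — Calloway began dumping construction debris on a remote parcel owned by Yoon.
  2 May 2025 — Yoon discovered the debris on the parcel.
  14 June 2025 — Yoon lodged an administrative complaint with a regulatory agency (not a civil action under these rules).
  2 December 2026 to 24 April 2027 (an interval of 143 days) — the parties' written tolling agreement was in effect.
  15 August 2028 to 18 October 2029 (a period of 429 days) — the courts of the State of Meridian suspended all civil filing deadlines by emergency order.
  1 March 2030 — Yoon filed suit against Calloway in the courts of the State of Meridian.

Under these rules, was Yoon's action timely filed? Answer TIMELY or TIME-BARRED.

TIME-BARRED

Because discovery on 2 May 2025 post-dates the 20 August 2021 act, accrual under the later-of rule falls on 2 May 2025.
Adding the 3 years base period to 2 May 2025 gives a deadline of 2 May 2028, before any tolling.
The written tolling agreement from 2 December 2026 to 24 April 2027 tolled the period for 143 days, extending the deadline to 22 September 2028.
Because the emergency suspension of filing deadlines ran from 15 August 2028 to 18 October 2029, the deadline is extended by 429 days to 25 November 2029.
None of the other events listed affects the running of the period under the stated rules.
The 1 March 2030 filing falls after the 25 November 2029 deadline; the claim is time-barred.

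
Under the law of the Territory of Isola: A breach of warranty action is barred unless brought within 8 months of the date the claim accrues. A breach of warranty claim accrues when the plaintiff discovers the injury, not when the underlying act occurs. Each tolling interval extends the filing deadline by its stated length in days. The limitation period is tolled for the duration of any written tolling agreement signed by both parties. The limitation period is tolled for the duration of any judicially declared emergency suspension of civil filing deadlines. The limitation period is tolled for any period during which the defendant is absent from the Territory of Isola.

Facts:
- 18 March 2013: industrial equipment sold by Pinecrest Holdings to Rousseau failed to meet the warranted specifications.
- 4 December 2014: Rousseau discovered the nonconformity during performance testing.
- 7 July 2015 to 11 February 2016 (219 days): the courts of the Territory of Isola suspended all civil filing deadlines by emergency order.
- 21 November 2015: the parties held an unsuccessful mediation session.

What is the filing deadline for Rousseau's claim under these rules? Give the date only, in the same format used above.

10 March 2016

The claim did not accrue until Rousseau discovered the injury on 4 December 2014; the 18 March 2013 act date does not start the clock under the stated rule.
The untolled deadline — 8 months after 4 December 2014 — is 4 August 2015.
The emergency suspension of filing deadlines from 7 July 2015 to 11 February 2016 tolled the period for 219 days, extending the deadline to 10 March 2016.
The other events in the timeline have no effect on the limitation period under the stated rules.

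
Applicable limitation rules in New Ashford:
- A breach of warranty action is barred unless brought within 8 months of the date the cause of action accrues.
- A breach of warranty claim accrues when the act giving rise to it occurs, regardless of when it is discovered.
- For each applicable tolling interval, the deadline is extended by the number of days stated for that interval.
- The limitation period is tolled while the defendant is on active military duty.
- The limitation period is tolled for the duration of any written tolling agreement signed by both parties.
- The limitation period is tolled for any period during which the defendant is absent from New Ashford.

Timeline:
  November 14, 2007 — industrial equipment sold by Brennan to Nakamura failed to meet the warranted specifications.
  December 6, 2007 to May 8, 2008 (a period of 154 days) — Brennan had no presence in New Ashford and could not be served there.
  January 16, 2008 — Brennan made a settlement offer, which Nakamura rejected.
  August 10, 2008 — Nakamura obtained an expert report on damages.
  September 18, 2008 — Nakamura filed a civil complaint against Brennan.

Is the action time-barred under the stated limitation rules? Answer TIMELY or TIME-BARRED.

The limitation period began to run on November 14, 2007.
Adding the 8 months base period to November 14, 2007 gives a deadline of July 14, 2008, before any tolling.
The period was tolled for 154 days by the defendant's absence from the jurisdiction (December 6, 2007 to May 8, 2008), pushing the deadline to December 15, 2008.
Nothing else in the chronology tolls or restarts the period.
The September 18, 2008 filing precedes the December 15, 2008 deadline; the claim is timely.

TIMELY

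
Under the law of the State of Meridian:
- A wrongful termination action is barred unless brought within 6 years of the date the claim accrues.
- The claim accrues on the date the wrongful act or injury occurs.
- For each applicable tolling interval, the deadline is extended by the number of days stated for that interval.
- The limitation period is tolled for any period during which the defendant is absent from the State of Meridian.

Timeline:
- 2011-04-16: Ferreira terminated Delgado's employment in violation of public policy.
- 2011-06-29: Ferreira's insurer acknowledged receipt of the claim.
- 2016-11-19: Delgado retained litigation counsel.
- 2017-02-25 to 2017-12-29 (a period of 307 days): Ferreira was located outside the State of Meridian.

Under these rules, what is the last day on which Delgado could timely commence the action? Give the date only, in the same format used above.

2018-02-17

The claim accrued on 2011-04-16, the date of the act.
The untolled deadline — 6 years after 2011-04-16 — is 2017-04-16.
Because the defendant's absence from the jurisdiction ran from 2017-02-25 to 2017-12-29, the deadline is extended by 307 days to 2018-02-17.
Nothing else in the chronology tolls or restarts the period.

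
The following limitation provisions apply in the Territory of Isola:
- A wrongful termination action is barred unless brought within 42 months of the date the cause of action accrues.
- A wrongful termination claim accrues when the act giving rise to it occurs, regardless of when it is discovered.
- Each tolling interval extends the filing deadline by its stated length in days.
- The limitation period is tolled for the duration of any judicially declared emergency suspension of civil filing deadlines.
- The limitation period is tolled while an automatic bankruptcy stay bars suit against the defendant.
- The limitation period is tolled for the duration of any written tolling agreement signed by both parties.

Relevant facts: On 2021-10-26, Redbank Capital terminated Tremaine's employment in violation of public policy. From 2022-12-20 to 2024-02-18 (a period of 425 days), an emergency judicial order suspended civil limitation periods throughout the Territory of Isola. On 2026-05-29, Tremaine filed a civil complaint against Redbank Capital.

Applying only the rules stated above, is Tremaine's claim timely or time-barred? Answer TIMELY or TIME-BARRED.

The claim accrued on 2021-10-26, when the wrongful act occurred.
42 months from 2021-10-26 is 2025-04-26.
The period was tolled for 425 days by the emergency suspension of filing deadlines (2022-12-20 to 2024-02-18), pushing the deadline to 2026-06-25.
The 2026-05-29 filing precedes the 2026-06-25 deadline; the claim is timely.

TIMELY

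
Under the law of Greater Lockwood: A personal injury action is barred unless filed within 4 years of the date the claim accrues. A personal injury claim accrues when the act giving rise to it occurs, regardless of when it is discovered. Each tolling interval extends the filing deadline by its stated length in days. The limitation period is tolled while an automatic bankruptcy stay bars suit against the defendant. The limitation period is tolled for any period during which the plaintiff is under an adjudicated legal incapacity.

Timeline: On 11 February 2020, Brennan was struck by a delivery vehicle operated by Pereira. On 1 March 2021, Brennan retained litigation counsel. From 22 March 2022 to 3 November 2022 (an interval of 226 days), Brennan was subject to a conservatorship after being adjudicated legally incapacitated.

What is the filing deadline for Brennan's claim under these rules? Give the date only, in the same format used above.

The claim accrued on 11 February 2020, the date of the act.
The untolled deadline — 4 years after 11 February 2020 — is 11 February 2024.
The period was tolled for 226 days by the plaintiff's legal incapacity (22 March 2022 to 3 November 2022), pushing the deadline to 24 September 2024.
The other events in the timeline have no effect on the limitation period under the stated rules.

24 September 2024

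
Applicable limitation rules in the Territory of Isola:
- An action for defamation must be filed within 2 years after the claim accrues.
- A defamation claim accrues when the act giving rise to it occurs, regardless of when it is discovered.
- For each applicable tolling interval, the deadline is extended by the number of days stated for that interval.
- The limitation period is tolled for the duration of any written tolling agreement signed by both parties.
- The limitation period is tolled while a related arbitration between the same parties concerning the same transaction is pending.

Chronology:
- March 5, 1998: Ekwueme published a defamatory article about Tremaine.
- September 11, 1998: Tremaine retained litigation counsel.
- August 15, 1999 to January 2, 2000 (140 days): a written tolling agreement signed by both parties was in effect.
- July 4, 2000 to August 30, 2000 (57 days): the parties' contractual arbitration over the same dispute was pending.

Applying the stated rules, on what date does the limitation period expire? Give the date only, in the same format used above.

September 18, 2000

The limitation period began to run on March 5, 1998.
2 years from March 5, 1998 is March 5, 2000.
Because the written tolling agreement ran from August 15, 1999 to January 2, 2000, the deadline is extended by 140 days to July 23, 2000.
The pending related arbitration from July 4, 2000 to August 30, 2000 tolled the period for 57 days, extending the deadline to September 18, 2000.
Nothing else in the chronology tolls or restarts the period.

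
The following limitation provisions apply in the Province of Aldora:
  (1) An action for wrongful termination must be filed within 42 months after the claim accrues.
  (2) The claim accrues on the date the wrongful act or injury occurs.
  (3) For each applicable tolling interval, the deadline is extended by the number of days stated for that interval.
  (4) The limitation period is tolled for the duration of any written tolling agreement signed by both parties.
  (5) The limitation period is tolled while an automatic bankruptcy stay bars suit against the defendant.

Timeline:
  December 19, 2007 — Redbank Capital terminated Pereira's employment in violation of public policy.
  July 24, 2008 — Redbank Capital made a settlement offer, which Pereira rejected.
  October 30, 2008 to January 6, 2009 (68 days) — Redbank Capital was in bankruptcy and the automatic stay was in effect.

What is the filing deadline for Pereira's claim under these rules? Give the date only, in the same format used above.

The limitation period began to run on December 19, 2007.
The untolled deadline — 42 months after December 19, 2007 — is June 19, 2011.
The period was tolled for 68 days by the automatic bankruptcy stay (October 30, 2008 to January 6, 2009), pushing the deadline to August 26, 2011.
The other events in the timeline have no effect on the limitation period under the stated rules.

August 26, 2011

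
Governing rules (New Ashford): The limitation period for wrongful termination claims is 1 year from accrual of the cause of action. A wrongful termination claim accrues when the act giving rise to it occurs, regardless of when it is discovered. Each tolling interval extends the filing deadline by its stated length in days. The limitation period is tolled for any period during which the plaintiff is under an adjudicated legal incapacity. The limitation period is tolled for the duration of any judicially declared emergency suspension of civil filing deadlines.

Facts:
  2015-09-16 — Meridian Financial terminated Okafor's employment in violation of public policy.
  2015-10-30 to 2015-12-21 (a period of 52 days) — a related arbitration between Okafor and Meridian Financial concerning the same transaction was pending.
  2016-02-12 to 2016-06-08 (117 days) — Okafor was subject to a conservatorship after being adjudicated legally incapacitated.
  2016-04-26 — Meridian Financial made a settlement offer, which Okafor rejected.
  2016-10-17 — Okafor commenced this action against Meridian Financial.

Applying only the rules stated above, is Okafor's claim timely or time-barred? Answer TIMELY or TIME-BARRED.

TIMELY

The claim accrued on 2015-09-16, when the wrongful act occurred.
The untolled deadline — 1 year after 2015-09-16 — is 2016-09-16.
Because the plaintiff's legal incapacity ran from 2016-02-12 to 2016-06-08, the deadline is extended by 117 days to 2017-01-11.
No stated provision tolls the period for a pending arbitration, so the interval from 2015-10-30 to 2015-12-21 has no effect on the deadline.
None of the other events listed affects the running of the period under the stated rules.
Filing on 2016-10-17 beat the 2017-01-11 deadline — the action is timely.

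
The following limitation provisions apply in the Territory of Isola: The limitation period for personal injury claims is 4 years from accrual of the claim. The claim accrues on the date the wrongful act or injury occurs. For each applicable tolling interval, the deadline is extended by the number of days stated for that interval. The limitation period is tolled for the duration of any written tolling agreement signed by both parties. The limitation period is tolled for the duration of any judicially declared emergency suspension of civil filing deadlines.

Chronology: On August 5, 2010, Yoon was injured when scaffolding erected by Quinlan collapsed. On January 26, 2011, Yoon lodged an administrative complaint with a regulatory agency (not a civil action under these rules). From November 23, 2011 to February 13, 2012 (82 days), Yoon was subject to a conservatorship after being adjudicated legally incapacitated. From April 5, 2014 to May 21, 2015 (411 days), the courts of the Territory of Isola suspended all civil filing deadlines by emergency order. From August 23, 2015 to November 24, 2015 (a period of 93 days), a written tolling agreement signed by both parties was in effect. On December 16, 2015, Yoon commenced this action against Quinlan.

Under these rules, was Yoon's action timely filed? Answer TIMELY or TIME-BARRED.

TIMELY

The claim accrued on August 5, 2010, when the wrongful act occurred.
The untolled deadline — 4 years after August 5, 2010 — is August 5, 2014.
The period was tolled for 411 days by the emergency suspension of filing deadlines (April 5, 2014 to May 21, 2015), pushing the deadline to September 20, 2015.
The written tolling agreement from August 23, 2015 to November 24, 2015 tolled the period for 93 days, extending the deadline to December 22, 2015.
The plaintiff's legal incapacity from November 23, 2011 to February 13, 2012 does not toll the period, because no stated rule makes the plaintiff's incapacity a tolling event.
None of the other events listed affects the running of the period under the stated rules.
Filing on December 16, 2015 beat the December 22, 2015 deadline — the action is timely.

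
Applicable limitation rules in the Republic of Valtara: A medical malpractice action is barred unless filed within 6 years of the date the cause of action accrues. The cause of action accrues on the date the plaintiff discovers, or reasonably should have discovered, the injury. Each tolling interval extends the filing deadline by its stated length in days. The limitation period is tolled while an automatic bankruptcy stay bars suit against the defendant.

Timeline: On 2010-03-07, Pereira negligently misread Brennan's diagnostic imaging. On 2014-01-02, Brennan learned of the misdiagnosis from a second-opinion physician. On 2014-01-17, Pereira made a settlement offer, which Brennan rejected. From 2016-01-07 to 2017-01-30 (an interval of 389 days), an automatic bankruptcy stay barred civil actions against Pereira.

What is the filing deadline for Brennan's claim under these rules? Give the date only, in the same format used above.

2021-01-25

Accrual is tied to discovery, so the period began on 2014-01-02 rather than on 2010-03-07 when the act occurred.
The untolled deadline — 6 years after 2014-01-02 — is 2020-01-02.
Because the automatic bankruptcy stay ran from 2016-01-07 to 2017-01-30, the deadline is extended by 389 days to 2021-01-25.
The other events in the timeline have no effect on the limitation period under the stated rules.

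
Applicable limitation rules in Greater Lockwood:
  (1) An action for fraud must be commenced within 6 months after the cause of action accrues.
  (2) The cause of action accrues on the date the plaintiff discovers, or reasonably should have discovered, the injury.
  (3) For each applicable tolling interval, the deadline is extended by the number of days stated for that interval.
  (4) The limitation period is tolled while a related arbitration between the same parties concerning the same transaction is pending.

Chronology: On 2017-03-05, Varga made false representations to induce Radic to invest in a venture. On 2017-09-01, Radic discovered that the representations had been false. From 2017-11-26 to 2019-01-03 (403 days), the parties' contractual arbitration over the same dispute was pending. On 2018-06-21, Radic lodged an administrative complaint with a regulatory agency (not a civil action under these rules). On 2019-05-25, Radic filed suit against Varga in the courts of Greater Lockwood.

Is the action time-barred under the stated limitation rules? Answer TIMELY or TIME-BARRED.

TIME-BARRED

The claim did not accrue until Radic discovered the injury on 2017-09-01; the 2017-03-05 act date does not start the clock under the stated rule.
6 months from 2017-09-01 is 2018-03-01.
The period was tolled for 403 days by the pending related arbitration (2017-11-26 to 2019-01-03), pushing the deadline to 2019-04-08.
None of the other events listed affects the running of the period under the stated rules.
Radic filed on 2019-05-25, after the 2019-04-08 deadline, so the action is time-barred.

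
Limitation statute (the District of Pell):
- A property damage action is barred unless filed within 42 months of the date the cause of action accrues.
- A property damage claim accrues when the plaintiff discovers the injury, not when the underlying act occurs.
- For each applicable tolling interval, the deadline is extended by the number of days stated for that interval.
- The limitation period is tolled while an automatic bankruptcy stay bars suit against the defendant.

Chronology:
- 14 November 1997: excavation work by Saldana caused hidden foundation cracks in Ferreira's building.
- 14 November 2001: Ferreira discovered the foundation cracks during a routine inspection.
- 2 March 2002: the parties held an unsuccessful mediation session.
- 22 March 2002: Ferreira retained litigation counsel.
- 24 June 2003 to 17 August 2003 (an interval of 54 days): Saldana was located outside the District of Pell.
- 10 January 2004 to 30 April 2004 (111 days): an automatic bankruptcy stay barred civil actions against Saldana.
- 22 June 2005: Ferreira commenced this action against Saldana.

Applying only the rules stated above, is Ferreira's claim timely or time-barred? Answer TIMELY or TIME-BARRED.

Accrual is tied to discovery, so the period began on 14 November 2001 rather than on 14 November 1997 when the act occurred.
42 months from 14 November 2001 is 14 May 2005.
The automatic bankruptcy stay from 10 January 2004 to 30 April 2004 tolled the period for 111 days, extending the deadline to 2 September 2005.
No stated provision tolls the period for the defendant's absence, so the interval from 24 June 2003 to 17 August 2003 has no effect on the deadline.
The other events in the timeline have no effect on the limitation period under the stated rules.
Ferreira filed on 22 June 2005, before the 2 September 2005 deadline, so the action is timely.

TIMELY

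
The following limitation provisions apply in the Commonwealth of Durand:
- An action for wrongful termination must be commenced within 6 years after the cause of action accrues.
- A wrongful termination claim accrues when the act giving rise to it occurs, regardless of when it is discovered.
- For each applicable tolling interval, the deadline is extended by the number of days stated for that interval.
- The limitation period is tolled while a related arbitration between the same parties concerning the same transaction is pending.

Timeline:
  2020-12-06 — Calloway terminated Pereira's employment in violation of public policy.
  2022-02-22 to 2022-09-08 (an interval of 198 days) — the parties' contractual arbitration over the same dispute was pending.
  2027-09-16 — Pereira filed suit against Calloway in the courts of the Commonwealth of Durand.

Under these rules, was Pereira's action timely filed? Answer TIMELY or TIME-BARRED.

The cause of action accrued on 2020-12-06, the date of the act.
The untolled deadline — 6 years after 2020-12-06 — is 2026-12-06.
The period was tolled for 198 days by the pending related arbitration (2022-02-22 to 2022-09-08), pushing the deadline to 2027-06-22.
The 2027-09-16 filing falls after the 2027-06-22 deadline; the claim is time-barred.

TIME-BARRED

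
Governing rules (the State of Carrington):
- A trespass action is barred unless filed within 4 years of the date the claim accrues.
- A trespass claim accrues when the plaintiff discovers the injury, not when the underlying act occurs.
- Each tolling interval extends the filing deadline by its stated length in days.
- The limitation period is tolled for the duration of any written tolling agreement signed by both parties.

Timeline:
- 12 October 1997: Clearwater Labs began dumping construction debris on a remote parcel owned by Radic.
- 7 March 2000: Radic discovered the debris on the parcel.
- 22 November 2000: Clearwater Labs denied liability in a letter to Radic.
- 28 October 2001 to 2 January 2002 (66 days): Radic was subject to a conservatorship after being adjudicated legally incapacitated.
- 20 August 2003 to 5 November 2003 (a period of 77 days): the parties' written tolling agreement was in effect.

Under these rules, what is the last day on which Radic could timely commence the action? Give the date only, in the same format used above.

Accrual is tied to discovery, so the period began on 7 March 2000 rather than on 12 October 1997 when the act occurred.
4 years from 7 March 2000 is 7 March 2004.
The written tolling agreement from 20 August 2003 to 5 November 2003 tolled the period for 77 days, extending the deadline to 23 May 2004.
The plaintiff's legal incapacity from 28 October 2001 to 2 January 2002 does not toll the period, because no stated rule makes the plaintiff's incapacity a tolling event.
None of the other events listed affects the running of the period under the stated rules.

23 May 2004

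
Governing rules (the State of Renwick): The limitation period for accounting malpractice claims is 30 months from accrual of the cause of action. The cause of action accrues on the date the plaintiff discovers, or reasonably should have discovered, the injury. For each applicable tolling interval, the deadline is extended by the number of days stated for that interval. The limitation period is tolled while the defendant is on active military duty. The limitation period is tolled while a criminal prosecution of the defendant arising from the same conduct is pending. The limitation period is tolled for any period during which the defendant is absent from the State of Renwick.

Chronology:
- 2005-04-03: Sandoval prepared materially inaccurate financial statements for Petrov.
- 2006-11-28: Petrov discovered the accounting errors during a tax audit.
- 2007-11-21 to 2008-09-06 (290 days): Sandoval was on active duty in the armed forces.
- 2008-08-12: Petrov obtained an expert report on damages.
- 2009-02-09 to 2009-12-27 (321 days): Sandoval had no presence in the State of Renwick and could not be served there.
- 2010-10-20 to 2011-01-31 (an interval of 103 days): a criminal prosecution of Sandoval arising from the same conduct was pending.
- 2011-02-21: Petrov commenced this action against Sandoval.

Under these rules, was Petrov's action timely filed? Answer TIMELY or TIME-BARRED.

TIMELY

Under the discovery rule, the claim accrued on 2006-11-28, when Petrov discovered the injury — not on the 2005-04-03 date of the underlying act.
30 months from 2006-11-28 is 2009-05-28.
The period was tolled for 290 days by the defendant's active military service (2007-11-21 to 2008-09-06), pushing the deadline to 2010-03-14.
The defendant's absence from the jurisdiction from 2009-02-09 to 2009-12-27 tolled the period for 321 days, extending the deadline to 2011-01-29.
Because the pending criminal prosecution ran from 2010-10-20 to 2011-01-31, the deadline is extended by 103 days to 2011-05-12.
None of the other events listed affects the running of the period under the stated rules.
The 2011-02-21 filing precedes the 2011-05-12 deadline; the claim is timely.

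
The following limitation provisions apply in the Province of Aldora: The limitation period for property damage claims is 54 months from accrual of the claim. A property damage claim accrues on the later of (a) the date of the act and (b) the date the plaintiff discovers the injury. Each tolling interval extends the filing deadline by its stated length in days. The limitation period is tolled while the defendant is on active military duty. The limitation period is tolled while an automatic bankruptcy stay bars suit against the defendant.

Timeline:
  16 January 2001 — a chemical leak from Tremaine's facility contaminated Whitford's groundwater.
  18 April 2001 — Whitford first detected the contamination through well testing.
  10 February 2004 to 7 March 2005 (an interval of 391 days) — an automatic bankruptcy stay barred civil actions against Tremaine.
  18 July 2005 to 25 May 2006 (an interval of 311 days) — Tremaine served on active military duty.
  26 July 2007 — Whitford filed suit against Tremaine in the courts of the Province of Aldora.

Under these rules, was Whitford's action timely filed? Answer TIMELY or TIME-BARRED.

The claim accrued on 18 April 2001 — the later of the 16 January 2001 act and the 18 April 2001 discovery.
Adding the 54 months base period to 18 April 2001 gives a deadline of 18 October 2005, before any tolling.
The automatic bankruptcy stay from 10 February 2004 to 7 March 2005 tolled the period for 391 days, extending the deadline to 13 November 2006.
The defendant's active military service from 18 July 2005 to 25 May 2006 tolled the period for 311 days, extending the deadline to 20 September 2007.
Filing on 26 July 2007 beat the 20 September 2007 deadline — the action is timely.

TIMELY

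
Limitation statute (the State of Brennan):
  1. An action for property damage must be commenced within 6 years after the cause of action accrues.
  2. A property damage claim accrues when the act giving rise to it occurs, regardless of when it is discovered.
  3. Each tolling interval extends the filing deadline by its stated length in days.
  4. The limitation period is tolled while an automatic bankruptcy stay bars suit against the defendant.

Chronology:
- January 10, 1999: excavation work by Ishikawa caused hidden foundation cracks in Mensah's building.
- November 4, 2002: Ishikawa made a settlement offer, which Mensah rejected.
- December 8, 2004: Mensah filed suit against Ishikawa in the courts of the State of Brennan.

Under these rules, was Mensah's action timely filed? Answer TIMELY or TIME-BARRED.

The limitation period began to run on January 10, 1999.
6 years from January 10, 1999 is January 10, 2005.
The other events in the timeline have no effect on the limitation period under the stated rules.
Mensah filed on December 8, 2004, before the January 10, 2005 deadline, so the action is timely.

TIMELY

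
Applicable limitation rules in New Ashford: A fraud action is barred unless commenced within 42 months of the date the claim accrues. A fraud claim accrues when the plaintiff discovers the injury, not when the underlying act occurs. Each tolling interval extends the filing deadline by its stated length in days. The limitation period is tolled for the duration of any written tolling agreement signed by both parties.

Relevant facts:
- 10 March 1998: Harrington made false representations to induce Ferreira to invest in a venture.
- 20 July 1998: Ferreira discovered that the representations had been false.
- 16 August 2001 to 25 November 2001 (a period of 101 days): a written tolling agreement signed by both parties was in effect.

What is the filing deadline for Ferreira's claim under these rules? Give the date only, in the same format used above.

Under the discovery rule, the claim accrued on 20 July 1998, when Ferreira discovered the injury — not on the 10 March 1998 date of the underlying act.
Adding the 42 months base period to 20 July 1998 gives a deadline of 20 January 2002, before any tolling.
The written tolling agreement from 16 August 2001 to 25 November 2001 tolled the period for 101 days, extending the deadline to 1 May 2002.

1 May 2002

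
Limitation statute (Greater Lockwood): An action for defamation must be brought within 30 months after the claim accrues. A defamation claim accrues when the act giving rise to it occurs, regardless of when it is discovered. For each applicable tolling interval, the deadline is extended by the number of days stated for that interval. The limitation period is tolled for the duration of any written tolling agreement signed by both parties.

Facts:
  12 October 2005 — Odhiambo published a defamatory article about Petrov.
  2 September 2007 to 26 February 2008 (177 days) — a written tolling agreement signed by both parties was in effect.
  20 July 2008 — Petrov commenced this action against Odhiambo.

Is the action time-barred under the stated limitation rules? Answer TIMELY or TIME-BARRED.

The claim accrued on 12 October 2005, when the wrongful act occurred.
Adding the 30 months base period to 12 October 2005 gives a deadline of 12 April 2008, before any tolling.
Because the written tolling agreement ran from 2 September 2007 to 26 February 2008, the deadline is extended by 177 days to 6 October 2008.
Petrov filed on 20 July 2008, before the 6 October 2008 deadline, so the action is timely.

TIMELY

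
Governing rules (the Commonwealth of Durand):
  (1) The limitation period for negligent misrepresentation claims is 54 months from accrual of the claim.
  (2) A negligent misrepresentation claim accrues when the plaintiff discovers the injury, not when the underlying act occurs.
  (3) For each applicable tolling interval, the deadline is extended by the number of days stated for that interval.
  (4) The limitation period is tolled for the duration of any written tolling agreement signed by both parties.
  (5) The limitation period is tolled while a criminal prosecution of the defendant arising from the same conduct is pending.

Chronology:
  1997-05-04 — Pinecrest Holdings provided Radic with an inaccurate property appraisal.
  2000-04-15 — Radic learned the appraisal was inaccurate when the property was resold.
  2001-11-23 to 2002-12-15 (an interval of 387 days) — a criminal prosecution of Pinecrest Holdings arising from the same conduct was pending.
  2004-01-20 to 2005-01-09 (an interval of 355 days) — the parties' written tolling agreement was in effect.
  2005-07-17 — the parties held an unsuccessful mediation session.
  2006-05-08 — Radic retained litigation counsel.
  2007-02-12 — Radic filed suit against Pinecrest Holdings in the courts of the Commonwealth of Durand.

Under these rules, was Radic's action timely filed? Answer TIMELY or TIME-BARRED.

TIME-BARRED

Under the discovery rule, the claim accrued on 2000-04-15, when Radic discovered the injury — not on the 1997-05-04 date of the underlying act.
The untolled deadline — 54 months after 2000-04-15 — is 2004-10-15.
The period was tolled for 387 days by the pending criminal prosecution (2001-11-23 to 2002-12-15), pushing the deadline to 2005-11-06.
The written tolling agreement from 2004-01-20 to 2005-01-09 tolled the period for 355 days, extending the deadline to 2006-10-27.
None of the other events listed affects the running of the period under the stated rules.
Radic filed on 2007-02-12, after the 2006-10-27 deadline, so the action is time-barred.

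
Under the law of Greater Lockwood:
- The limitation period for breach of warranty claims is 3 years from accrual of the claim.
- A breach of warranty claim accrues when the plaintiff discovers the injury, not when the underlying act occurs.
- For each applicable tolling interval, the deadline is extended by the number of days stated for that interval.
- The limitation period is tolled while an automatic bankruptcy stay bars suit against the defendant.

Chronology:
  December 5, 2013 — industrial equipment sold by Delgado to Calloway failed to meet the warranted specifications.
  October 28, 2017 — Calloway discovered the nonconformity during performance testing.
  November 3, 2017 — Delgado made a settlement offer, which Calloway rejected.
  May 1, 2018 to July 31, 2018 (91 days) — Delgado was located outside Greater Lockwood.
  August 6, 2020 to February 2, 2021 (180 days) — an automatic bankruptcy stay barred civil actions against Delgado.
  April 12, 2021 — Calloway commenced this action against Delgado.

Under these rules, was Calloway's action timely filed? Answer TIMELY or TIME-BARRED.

TIMELY

The claim did not accrue until Calloway discovered the injury on October 28, 2017; the December 5, 2013 act date does not start the clock under the stated rule.
The untolled deadline — 3 years after October 28, 2017 — is October 28, 2020.
The automatic bankruptcy stay from August 6, 2020 to February 2, 2021 tolled the period for 180 days, extending the deadline to April 26, 2021.
The defendant's absence from the jurisdiction from May 1, 2018 to July 31, 2018 does not toll the period, because no stated rule makes the defendant's absence a tolling event.
Nothing else in the chronology tolls or restarts the period.
Calloway filed on April 12, 2021, before the April 26, 2021 deadline, so the action is timely.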